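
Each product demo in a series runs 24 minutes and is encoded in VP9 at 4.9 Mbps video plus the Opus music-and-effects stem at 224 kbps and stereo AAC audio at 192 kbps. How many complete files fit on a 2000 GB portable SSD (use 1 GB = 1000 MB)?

24 min = 1440 s
Audio total: 224 + 192 = 416 kbps = 0.416 Mbps.
Total bitrate: 5.316 Mbps.
Per item: 5.316 Mbps × 1440 s = 7,655 Mb = 956.9 MB.
Capacity: 2000 GB = 16,000,000 Mb; 2090.13 items → 2090 complete.

2090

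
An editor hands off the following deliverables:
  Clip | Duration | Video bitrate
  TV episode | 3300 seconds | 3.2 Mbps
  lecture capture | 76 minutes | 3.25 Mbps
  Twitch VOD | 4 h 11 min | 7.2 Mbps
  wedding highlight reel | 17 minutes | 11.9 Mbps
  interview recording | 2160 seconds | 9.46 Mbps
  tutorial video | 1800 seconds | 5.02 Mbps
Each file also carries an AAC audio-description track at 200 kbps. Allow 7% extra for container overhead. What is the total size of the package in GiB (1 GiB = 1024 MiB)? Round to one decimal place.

22.5 GiB

Audio: 200 kbps = 0.200 Mbps.
TV episode: 3.400 Mbps × 3300 s × 1.07 = 12005.4 Mb
lecture capture: 3.450 Mbps × 4560 s × 1.07 = 16833.2 Mb
Twitch VOD: 7.400 Mbps × 15060 s × 1.07 = 119245.1 Mb
wedding highlight reel: 12.100 Mbps × 1020 s × 1.07 = 13205.9 Mb
interview recording: 9.660 Mbps × 2160 s × 1.07 = 22326.2 Mb
tutorial video: 5.220 Mbps × 1800 s × 1.07 = 10053.7 Mb
Total: 193669.6 Mb = 24208.7 MB.
= 22.55 GiB.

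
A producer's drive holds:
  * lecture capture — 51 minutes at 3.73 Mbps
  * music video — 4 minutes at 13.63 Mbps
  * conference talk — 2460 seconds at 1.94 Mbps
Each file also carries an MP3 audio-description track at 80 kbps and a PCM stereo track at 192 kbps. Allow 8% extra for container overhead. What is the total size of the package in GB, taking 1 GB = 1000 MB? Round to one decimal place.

Audio total: 80 + 192 = 272 kbps = 0.272 Mbps.
lecture capture: 4.002 Mbps × 3060 s × 1.08 = 13225.8 Mb
music video: 13.902 Mbps × 240 s × 1.08 = 3603.4 Mb
conference talk: 2.212 Mbps × 2460 s × 1.08 = 5876.8 Mb
Total: 22706.0 Mb = 2838.3 MB.
= 2.838 GB.

2.8 GB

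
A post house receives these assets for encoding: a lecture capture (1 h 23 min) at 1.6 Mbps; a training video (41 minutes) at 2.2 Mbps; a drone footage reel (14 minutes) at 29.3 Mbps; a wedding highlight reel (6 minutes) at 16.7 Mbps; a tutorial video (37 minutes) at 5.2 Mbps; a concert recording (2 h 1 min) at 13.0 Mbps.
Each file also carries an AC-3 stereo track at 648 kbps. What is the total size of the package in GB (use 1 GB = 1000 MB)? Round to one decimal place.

20.2 GB

Audio: 648 kbps = 0.648 Mbps.
lecture capture: 2.248 Mbps × 4980 s = 11195.0 Mb
training video: 2.848 Mbps × 2460 s = 7006.1 Mb
drone footage reel: 29.948 Mbps × 840 s = 25156.3 Mb
wedding highlight reel: 17.348 Mbps × 360 s = 6245.3 Mb
tutorial video: 5.848 Mbps × 2220 s = 12982.6 Mb
concert recording: 13.648 Mbps × 7260 s = 99084.5 Mb
Total: 161669.8 Mb = 20208.7 MB.
= 20.21 GB.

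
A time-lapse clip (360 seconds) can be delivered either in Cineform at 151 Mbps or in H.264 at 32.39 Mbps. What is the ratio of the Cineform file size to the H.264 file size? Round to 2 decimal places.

Cineform: 151.000 Mbps × 360 s = 54360.0 Mb = 6.795 GB.
H.264: 32.390 Mbps × 360 s = 11660.4 Mb = 1.458 GB.
Ratio: 6.795 / 1.458 = 4.662.

4.66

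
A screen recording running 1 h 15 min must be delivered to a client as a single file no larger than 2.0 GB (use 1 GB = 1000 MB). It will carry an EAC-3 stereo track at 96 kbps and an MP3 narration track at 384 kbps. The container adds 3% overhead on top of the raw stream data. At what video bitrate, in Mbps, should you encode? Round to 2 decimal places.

2.97 Mbps

Budget: 2.0 GB = 16000.0 Mb.
Stream payload after overhead: 16000.0 / 1.03 = 15534.0 Mb.
1 h 15 min = 75 min = 4500 s
Total bitrate budget: 15534.0 Mb / 4500 s = 3.452 Mbps.
Audio total: 96 + 384 = 480 kbps = 0.480 Mbps.
Video: 3.452 − 0.480 = 2.972 Mbps.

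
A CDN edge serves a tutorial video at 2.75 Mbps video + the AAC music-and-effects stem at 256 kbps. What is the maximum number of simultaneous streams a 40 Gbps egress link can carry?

13306

Audio: 256 kbps = 0.256 Mbps.
Per-viewer media rate: 3.006 Mbps.
40 Gbps = 40,000 Mbps; 40,000 / 3.006 = 13306.72 → 13306 viewers.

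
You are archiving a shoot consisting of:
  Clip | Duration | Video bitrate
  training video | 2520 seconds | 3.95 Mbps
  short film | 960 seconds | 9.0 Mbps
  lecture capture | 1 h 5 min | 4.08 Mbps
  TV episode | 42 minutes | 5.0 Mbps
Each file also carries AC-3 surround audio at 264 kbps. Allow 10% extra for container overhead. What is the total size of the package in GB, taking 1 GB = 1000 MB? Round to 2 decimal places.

6.84 GB

Audio: 264 kbps = 0.264 Mbps.
training video: 4.214 Mbps × 2520 s × 1.10 = 11681.2 Mb
short film: 9.264 Mbps × 960 s × 1.10 = 9782.8 Mb
lecture capture: 4.344 Mbps × 3900 s × 1.10 = 18635.8 Mb
TV episode: 5.264 Mbps × 2520 s × 1.10 = 14591.8 Mb
Total: 54691.6 Mb = 6836.4 MB.
= 6.836 GB.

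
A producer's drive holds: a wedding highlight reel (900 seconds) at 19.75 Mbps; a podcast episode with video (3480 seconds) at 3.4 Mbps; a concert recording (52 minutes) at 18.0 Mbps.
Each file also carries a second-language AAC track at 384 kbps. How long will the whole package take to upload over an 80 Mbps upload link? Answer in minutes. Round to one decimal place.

18.5 minutes

Audio: 384 kbps = 0.384 Mbps.
wedding highlight reel: 20.134 Mbps × 900 s = 18120.6 Mb
podcast episode with video: 3.784 Mbps × 3480 s = 13168.3 Mb
concert recording: 18.384 Mbps × 3120 s = 57358.1 Mb
Total: 88647.0 Mb = 11080.9 MB.
At 80 Mbps: 88647.0 / 80 = 1108 s ≈ 18.5 minutes.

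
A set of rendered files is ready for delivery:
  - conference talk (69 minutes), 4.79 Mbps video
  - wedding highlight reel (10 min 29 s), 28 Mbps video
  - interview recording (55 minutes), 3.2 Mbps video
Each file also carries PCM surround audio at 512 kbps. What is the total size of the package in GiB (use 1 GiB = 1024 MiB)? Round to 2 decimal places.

Audio: 512 kbps = 0.512 Mbps.
conference talk: 5.302 Mbps × 4140 s = 21950.3 Mb
wedding highlight reel: 28.512 Mbps × 629 s = 17934.0 Mb
interview recording: 3.712 Mbps × 3300 s = 12249.6 Mb
Total: 52133.9 Mb = 6516.7 MB.
= 6.069 GiB.

6.07 GiB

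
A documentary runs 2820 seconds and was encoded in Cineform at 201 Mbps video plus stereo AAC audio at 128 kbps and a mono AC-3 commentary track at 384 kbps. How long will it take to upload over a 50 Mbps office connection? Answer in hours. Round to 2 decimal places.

Audio total: 128 + 384 = 512 kbps = 0.512 Mbps.
Total bitrate: 201.512 Mbps.
File: 201.512 Mbps × 2820 s = 568263.8 Mb.
At 50 Mbps: 568263.8 / 50 = 11365.3 s ≈ 3.16 hours.

3.16 hours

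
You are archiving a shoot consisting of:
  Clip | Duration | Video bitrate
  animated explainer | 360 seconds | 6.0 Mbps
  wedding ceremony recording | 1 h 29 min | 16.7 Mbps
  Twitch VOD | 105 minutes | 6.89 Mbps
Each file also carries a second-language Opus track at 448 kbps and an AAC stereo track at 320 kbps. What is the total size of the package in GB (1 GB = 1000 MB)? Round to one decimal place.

18.0 GB

Audio total: 448 + 320 = 768 kbps = 0.768 Mbps.
animated explainer: 6.768 Mbps × 360 s = 2436.5 Mb
wedding ceremony recording: 17.468 Mbps × 5340 s = 93279.1 Mb
Twitch VOD: 7.658 Mbps × 6300 s = 48245.4 Mb
Total: 143961.0 Mb = 17995.1 MB.
= 18.00 GB.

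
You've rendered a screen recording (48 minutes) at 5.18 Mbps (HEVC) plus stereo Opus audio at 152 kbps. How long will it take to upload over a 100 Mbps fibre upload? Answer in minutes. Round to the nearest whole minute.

48 min = 2880 s
Audio: 152 kbps = 0.152 Mbps.
Total bitrate: 5.332 Mbps.
File: 5.332 Mbps × 2880 s = 15356.2 Mb.
At 100 Mbps: 15356.2 / 100 = 153.6 s ≈ 2.56 minutes.

3 minutes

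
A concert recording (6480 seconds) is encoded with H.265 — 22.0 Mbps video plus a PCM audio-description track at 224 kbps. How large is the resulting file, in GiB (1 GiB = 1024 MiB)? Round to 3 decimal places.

Audio: 224 kbps = 0.224 Mbps.
Total bitrate: 22.0 + 0.224 = 22.224 Mbps.
Stream data: 22.224 Mbps × 6480 s = 144011.5 Mb.
144,012 Mb = 18,001,440,000 bytes ÷ 1,073,741,824 = 16.77 GiB.

16.765 GiB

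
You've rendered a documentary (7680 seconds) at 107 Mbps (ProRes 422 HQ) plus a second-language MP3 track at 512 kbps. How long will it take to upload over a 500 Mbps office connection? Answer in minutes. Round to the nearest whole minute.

Audio: 512 kbps = 0.512 Mbps.
Total bitrate: 107.512 Mbps.
File: 107.512 Mbps × 7680 s = 825692.2 Mb.
At 500 Mbps: 825692.2 / 500 = 1651.4 s ≈ 27.5 minutes.

28 minutes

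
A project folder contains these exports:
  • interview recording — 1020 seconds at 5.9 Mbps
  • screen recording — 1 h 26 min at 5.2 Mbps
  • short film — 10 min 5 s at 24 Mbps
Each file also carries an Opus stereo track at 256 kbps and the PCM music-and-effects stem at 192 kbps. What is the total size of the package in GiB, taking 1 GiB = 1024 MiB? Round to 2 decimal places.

5.87 GiB

Audio total: 256 + 192 = 448 kbps = 0.448 Mbps.
interview recording: 6.348 Mbps × 1020 s = 6475.0 Mb
screen recording: 5.648 Mbps × 5160 s = 29143.7 Mb
short film: 24.448 Mbps × 605 s = 14791.0 Mb
Total: 50409.7 Mb = 6301.2 MB.
= 5.868 GiB.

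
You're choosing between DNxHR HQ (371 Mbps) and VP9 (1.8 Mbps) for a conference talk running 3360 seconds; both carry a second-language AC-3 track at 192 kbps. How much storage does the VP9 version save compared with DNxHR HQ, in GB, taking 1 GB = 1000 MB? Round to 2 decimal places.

155.06 GB

Audio: 192 kbps = 0.192 Mbps.
DNxHR HQ: 371.192 Mbps × 3360 s = 1247205.1 Mb = 155.901 GB.
VP9: 1.992 Mbps × 3360 s = 6693.1 Mb = 0.837 GB.
Saving: 155.901 − 0.837 = 155.064 GB.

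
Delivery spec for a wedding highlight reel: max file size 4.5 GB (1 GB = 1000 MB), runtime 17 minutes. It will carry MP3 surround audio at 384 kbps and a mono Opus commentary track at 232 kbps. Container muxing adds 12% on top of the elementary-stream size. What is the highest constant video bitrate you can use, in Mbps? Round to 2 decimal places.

30.90 Mbps

Budget: 4.5 GB = 36000.0 Mb.
Stream payload after overhead: 36000.0 / 1.12 = 32142.9 Mb.
17 min = 1020 s
Total bitrate budget: 32142.9 Mb / 1020 s = 31.513 Mbps.
Audio total: 384 + 232 = 616 kbps = 0.616 Mbps.
Video: 31.513 − 0.616 = 30.897 Mbps.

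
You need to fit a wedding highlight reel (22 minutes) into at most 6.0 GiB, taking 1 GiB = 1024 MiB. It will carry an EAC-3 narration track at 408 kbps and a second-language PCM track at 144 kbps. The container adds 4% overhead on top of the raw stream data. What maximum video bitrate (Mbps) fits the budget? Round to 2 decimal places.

Budget: 6.0 GiB = 51539.6 Mb.
Stream payload after overhead: 51539.6 / 1.04 = 49557.3 Mb.
22 min = 1320 s
Total bitrate budget: 49557.3 Mb / 1320 s = 37.543 Mbps.
Audio total: 408 + 144 = 552 kbps = 0.552 Mbps.
Video: 37.543 − 0.552 = 36.991 Mbps.

36.99 Mbps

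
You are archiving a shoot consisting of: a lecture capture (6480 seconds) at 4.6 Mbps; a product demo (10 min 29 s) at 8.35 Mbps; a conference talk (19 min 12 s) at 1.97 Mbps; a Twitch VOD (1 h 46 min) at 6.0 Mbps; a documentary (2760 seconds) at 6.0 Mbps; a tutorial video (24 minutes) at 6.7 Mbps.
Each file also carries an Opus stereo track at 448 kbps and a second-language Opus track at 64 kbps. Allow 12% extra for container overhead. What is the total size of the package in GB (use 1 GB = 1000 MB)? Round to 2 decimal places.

15.59 GB

Audio total: 448 + 64 = 512 kbps = 0.512 Mbps.
lecture capture: 5.112 Mbps × 6480 s × 1.12 = 37100.9 Mb
product demo: 8.862 Mbps × 629 s × 1.12 = 6243.1 Mb
conference talk: 2.482 Mbps × 1152 s × 1.12 = 3202.4 Mb
Twitch VOD: 6.512 Mbps × 6360 s × 1.12 = 46386.3 Mb
documentary: 6.512 Mbps × 2760 s × 1.12 = 20129.9 Mb
tutorial video: 7.212 Mbps × 1440 s × 1.12 = 11631.5 Mb
Total: 124694.0 Mb = 15586.8 MB.
= 15.59 GB.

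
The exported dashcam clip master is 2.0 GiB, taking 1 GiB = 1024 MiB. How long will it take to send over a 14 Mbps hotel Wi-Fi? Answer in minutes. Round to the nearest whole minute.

20 minutes

File: 2.0 GiB = 17179.9 Mb.
At 14 Mbps: 17179.9 / 14 = 1227.1 s ≈ 20.5 minutes.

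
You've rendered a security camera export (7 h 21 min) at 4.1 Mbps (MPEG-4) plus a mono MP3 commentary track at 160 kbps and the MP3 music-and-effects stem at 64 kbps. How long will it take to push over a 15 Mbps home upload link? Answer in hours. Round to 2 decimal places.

2.12 hours

7 h 21 min = 441 min = 26460 s
Audio total: 160 + 64 = 224 kbps = 0.224 Mbps.
Total bitrate: 4.324 Mbps.
File: 4.324 Mbps × 26460 s = 114413.0 Mb.
At 15 Mbps: 114413.0 / 15 = 7627.5 s ≈ 2.12 hours.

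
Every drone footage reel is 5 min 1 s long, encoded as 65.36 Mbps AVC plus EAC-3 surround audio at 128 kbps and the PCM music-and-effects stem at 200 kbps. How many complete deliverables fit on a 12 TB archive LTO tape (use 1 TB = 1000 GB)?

4855

5 min 1 s = 301 s
Audio total: 128 + 200 = 328 kbps = 0.328 Mbps.
Total bitrate: 65.688 Mbps.
Per item: 65.688 Mbps × 301 s = 19,772 Mb = 2,472 MB.
Capacity: 12 TB = 96,000,000 Mb; 4855.33 items → 4855 complete.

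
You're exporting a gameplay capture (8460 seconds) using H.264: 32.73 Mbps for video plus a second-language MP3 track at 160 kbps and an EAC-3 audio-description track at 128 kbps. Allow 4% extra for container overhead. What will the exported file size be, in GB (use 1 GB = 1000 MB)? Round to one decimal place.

Audio total: 160 + 128 = 288 kbps = 0.288 Mbps.
Total bitrate: 32.73 + 0.288 = 33.018 Mbps.
Stream data: 33.018 Mbps × 8460 s = 279332.3 Mb.
With 4% container overhead: ×1.04.
290,506 Mb ÷ 8 = 36,313 MB → 36.31 GB.

36.3 GB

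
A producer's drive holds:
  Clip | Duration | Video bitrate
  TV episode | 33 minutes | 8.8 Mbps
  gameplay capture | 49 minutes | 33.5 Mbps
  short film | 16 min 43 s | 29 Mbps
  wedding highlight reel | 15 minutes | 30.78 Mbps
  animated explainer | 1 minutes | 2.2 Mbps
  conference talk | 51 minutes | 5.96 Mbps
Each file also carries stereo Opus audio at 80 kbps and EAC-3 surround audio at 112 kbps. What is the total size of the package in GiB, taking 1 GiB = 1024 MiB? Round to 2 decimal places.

22.47 GiB

Audio total: 80 + 112 = 192 kbps = 0.192 Mbps.
TV episode: 8.992 Mbps × 1980 s = 17804.2 Mb
gameplay capture: 33.692 Mbps × 2940 s = 99054.5 Mb
short film: 29.192 Mbps × 1003 s = 29279.6 Mb
wedding highlight reel: 30.972 Mbps × 900 s = 27874.8 Mb
animated explainer: 2.392 Mbps × 60 s = 143.5 Mb
conference talk: 6.152 Mbps × 3060 s = 18825.1 Mb
Total: 192981.7 Mb = 24122.7 MB.
= 22.47 GiB.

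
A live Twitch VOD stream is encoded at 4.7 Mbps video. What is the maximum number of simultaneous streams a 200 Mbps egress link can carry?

200 Mbps = 200.0 Mbps; 200.0 / 4.700 = 42.55 → 42 viewers.

42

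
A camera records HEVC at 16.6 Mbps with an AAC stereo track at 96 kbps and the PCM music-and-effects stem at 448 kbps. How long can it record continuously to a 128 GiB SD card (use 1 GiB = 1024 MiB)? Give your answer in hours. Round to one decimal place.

Audio total: 96 + 448 = 544 kbps = 0.544 Mbps.
Total bitrate: 16.6 + 0.544 = 17.144 Mbps.
Capacity: 128 GiB = 1,099,512 Mb.
Recording time: 1,099,512 / 17.144 = 64,134 s ≈ 17.8 hours.

17.8 hours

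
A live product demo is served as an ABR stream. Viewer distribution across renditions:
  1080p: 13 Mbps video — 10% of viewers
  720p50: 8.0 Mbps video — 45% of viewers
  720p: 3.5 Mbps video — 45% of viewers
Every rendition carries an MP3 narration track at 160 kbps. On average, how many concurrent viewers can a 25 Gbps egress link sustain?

Audio: 160 kbps = 0.160 Mbps.
Average per-viewer bitrate: 0.10×13.160 + 0.45×8.160 + 0.45×3.660 = 6.635 Mbps.
25 Gbps = 25,000 Mbps; 25,000 / 6.635 = 3767.90 → 3767.

3767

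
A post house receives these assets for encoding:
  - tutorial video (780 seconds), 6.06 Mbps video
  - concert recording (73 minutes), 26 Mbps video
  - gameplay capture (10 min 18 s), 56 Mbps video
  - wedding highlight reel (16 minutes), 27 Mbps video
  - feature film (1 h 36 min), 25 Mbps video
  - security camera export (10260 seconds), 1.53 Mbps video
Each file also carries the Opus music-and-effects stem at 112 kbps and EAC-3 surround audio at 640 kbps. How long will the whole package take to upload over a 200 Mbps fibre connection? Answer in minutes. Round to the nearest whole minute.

30 minutes

Audio total: 112 + 640 = 752 kbps = 0.752 Mbps.
tutorial video: 6.812 Mbps × 780 s = 5313.4 Mb
concert recording: 26.752 Mbps × 4380 s = 117173.8 Mb
gameplay capture: 56.752 Mbps × 618 s = 35072.7 Mb
wedding highlight reel: 27.752 Mbps × 960 s = 26641.9 Mb
feature film: 25.752 Mbps × 5760 s = 148331.5 Mb
security camera export: 2.282 Mbps × 10260 s = 23413.3 Mb
Total: 355946.6 Mb = 44493.3 MB.
At 200 Mbps: 355946.6 / 200 = 1780 s ≈ 29.7 minutes.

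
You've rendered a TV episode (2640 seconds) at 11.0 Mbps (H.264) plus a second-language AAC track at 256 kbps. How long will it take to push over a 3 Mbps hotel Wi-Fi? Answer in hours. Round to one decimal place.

2.8 hours

Audio: 256 kbps = 0.256 Mbps.
Total bitrate: 11.256 Mbps.
File: 11.256 Mbps × 2640 s = 29715.8 Mb.
At 3 Mbps: 29715.8 / 3 = 9905.3 s ≈ 2.75 hours.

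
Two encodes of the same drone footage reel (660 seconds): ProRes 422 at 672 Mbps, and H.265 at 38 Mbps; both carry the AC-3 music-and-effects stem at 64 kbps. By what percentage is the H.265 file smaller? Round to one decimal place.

Audio: 64 kbps = 0.064 Mbps.
ProRes 422: 672.064 Mbps × 660 s = 443562.2 Mb = 51.637 GiB.
H.265: 38.064 Mbps × 660 s = 25122.2 Mb = 2.925 GiB.
Reduction: (1 − 2.925/51.637) × 100 = 94.34%.

94.3%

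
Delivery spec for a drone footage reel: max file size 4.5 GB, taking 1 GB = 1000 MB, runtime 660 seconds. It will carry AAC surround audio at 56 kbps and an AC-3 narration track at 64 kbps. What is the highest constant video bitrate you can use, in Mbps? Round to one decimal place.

54.4 Mbps

Budget: 4.5 GB = 36000.0 Mb.
Total bitrate budget: 36000.0 Mb / 660 s = 54.545 Mbps.
Audio total: 56 + 64 = 120 kbps = 0.120 Mbps.
Video: 54.545 − 0.120 = 54.425 Mbps.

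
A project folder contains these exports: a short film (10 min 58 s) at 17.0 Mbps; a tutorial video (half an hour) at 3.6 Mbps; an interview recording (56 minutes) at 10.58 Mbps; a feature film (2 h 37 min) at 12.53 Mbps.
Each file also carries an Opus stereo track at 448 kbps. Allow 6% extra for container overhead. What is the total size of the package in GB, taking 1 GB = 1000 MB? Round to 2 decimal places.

Audio: 448 kbps = 0.448 Mbps.
short film: 17.448 Mbps × 658 s × 1.06 = 12169.6 Mb
tutorial video: 4.048 Mbps × 1800 s × 1.06 = 7723.6 Mb
interview recording: 11.028 Mbps × 3360 s × 1.06 = 39277.3 Mb
feature film: 12.978 Mbps × 9420 s × 1.06 = 129587.9 Mb
Total: 188758.5 Mb = 23594.8 MB.
= 23.59 GB.

23.59 GB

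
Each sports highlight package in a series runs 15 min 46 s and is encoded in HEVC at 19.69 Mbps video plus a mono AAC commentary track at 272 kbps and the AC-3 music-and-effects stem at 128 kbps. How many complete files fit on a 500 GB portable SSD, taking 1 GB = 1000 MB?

210

15 min 46 s = 946 s
Audio total: 272 + 128 = 400 kbps = 0.400 Mbps.
Total bitrate: 20.090 Mbps.
Per item: 20.090 Mbps × 946 s = 19,005 Mb = 2,376 MB.
Capacity: 500 GB = 4,000,000 Mb; 210.47 items → 210 complete.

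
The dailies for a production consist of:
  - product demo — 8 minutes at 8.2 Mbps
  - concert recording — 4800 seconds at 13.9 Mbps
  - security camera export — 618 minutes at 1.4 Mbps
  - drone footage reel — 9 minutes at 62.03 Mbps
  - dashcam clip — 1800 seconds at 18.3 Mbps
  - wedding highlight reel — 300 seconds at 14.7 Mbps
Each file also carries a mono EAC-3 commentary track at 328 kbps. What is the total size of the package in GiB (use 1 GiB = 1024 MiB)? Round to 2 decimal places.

24.23 GiB

Audio: 328 kbps = 0.328 Mbps.
product demo: 8.528 Mbps × 480 s = 4093.4 Mb
concert recording: 14.228 Mbps × 4800 s = 68294.4 Mb
security camera export: 1.728 Mbps × 37080 s = 64074.2 Mb
drone footage reel: 62.358 Mbps × 540 s = 33673.3 Mb
dashcam clip: 18.628 Mbps × 1800 s = 33530.4 Mb
wedding highlight reel: 15.028 Mbps × 300 s = 4508.4 Mb
Total: 208174.2 Mb = 26021.8 MB.
= 24.23 GiB.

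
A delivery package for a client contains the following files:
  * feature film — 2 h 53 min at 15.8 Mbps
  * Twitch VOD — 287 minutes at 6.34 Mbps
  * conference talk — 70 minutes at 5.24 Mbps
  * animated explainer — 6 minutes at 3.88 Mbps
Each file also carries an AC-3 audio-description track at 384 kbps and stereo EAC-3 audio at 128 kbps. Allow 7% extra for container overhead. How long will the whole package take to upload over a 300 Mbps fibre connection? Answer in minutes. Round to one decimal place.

Audio total: 384 + 128 = 512 kbps = 0.512 Mbps.
feature film: 16.312 Mbps × 10380 s × 1.07 = 181170.9 Mb
Twitch VOD: 6.852 Mbps × 17220 s × 1.07 = 126250.8 Mb
conference talk: 5.752 Mbps × 4200 s × 1.07 = 25849.5 Mb
animated explainer: 4.392 Mbps × 360 s × 1.07 = 1691.8 Mb
Total: 334963.0 Mb = 41870.4 MB.
At 300 Mbps: 334963.0 / 300 = 1117 s ≈ 18.6 minutes.

18.6 minutes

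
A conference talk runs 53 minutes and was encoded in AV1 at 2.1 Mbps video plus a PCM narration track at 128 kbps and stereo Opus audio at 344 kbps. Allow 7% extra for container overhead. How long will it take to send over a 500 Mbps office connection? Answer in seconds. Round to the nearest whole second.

53 min = 3180 s
Audio total: 128 + 344 = 472 kbps = 0.472 Mbps.
Total bitrate: 2.572 Mbps.
File: 2.572 Mbps × 3180 s = 8179.0 Mb.
With 7% container overhead: ×1.07. → 8751.5 Mb.
At 500 Mbps: 8751.5 / 500 = 17.5 s ≈ 17.5 seconds.

18 seconds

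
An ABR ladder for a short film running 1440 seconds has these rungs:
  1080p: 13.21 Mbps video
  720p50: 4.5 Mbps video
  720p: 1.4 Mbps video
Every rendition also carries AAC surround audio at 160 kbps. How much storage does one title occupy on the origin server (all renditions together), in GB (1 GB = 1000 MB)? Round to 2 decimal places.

Audio: 160 kbps = 0.160 Mbps.
Sum of rendition bitrates: (13.21+0.160) + (4.5+0.160) + (1.4+0.160) = 19.590 Mbps.
× 1440 s = 28,210 Mb = 3,526 MB = 3.526 GB.

3.53 GB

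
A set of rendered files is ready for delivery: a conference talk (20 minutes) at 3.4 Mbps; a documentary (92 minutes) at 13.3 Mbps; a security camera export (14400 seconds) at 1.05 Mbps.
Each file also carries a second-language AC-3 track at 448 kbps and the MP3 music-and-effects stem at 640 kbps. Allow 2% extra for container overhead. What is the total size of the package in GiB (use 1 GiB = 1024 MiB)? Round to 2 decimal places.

13.73 GiB

Audio total: 448 + 640 = 1088 kbps = 1.088 Mbps.
conference talk: 4.488 Mbps × 1200 s × 1.02 = 5493.3 Mb
documentary: 14.388 Mbps × 5520 s × 1.02 = 81010.2 Mb
security camera export: 2.138 Mbps × 14400 s × 1.02 = 31402.9 Mb
Total: 117906.5 Mb = 14738.3 MB.
= 13.73 GiB.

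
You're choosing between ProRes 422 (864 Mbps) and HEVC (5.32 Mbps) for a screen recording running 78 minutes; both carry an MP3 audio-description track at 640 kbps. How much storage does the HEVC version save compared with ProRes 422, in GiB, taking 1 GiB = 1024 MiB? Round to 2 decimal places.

78 min = 4680 s
Audio: 640 kbps = 0.640 Mbps.
ProRes 422: 864.640 Mbps × 4680 s = 4046515.2 Mb = 471.076 GiB.
HEVC: 5.960 Mbps × 4680 s = 27892.8 Mb = 3.247 GiB.
Saving: 471.076 − 3.247 = 467.829 GiB.

467.83 GiB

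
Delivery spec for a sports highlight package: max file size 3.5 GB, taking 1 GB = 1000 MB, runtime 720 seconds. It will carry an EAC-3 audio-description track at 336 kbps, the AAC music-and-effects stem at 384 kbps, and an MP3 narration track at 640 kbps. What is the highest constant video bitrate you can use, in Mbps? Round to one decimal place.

37.5 Mbps

Budget: 3.5 GB = 28000.0 Mb.
Total bitrate budget: 28000.0 Mb / 720 s = 38.889 Mbps.
Audio total: 336 + 384 + 640 = 1360 kbps = 1.360 Mbps.
Video: 38.889 − 1.360 = 37.529 Mbps.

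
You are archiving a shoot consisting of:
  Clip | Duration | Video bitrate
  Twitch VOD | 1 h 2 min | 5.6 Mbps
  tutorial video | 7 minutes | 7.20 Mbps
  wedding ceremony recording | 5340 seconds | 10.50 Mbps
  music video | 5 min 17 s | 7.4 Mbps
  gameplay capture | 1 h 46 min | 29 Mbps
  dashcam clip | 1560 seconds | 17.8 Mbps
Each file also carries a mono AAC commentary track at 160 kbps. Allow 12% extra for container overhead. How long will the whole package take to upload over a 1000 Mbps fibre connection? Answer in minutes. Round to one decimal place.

Audio: 160 kbps = 0.160 Mbps.
Twitch VOD: 5.760 Mbps × 3720 s × 1.12 = 23998.5 Mb
tutorial video: 7.360 Mbps × 420 s × 1.12 = 3462.1 Mb
wedding ceremony recording: 10.660 Mbps × 5340 s × 1.12 = 63755.3 Mb
music video: 7.560 Mbps × 317 s × 1.12 = 2684.1 Mb
gameplay capture: 29.160 Mbps × 6360 s × 1.12 = 207712.5 Mb
dashcam clip: 17.960 Mbps × 1560 s × 1.12 = 31379.7 Mb
Total: 332992.3 Mb = 41624.0 MB.
At 1000 Mbps: 332992.3 / 1000 = 333 s ≈ 5.55 minutes.

5.5 minutes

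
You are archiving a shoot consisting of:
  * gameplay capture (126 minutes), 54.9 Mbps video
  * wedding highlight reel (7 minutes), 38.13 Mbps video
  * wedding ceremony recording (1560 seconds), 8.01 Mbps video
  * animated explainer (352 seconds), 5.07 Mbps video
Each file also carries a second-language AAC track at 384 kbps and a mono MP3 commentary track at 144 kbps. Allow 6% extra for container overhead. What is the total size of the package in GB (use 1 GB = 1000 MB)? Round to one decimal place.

Audio total: 384 + 144 = 528 kbps = 0.528 Mbps.
gameplay capture: 55.428 Mbps × 7560 s × 1.06 = 444177.8 Mb
wedding highlight reel: 38.658 Mbps × 420 s × 1.06 = 17210.5 Mb
wedding ceremony recording: 8.538 Mbps × 1560 s × 1.06 = 14118.4 Mb
animated explainer: 5.598 Mbps × 352 s × 1.06 = 2088.7 Mb
Total: 477595.5 Mb = 59699.4 MB.
= 59.70 GB.

59.7 GB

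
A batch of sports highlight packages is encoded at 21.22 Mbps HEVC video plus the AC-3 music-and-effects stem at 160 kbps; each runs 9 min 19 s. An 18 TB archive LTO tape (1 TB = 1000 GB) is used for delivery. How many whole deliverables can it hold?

9 min 19 s = 559 s
Audio: 160 kbps = 0.160 Mbps.
Total bitrate: 21.380 Mbps.
Per item: 21.380 Mbps × 559 s = 11,951 Mb = 1,494 MB.
Capacity: 18 TB = 144,000,000 Mb; 12048.78 items → 12048 complete.

12048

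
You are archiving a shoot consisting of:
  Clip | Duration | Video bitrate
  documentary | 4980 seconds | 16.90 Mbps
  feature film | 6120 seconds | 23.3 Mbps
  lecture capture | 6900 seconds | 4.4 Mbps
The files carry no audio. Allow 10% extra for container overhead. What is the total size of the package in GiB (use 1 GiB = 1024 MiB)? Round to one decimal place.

32.9 GiB

documentary: 16.900 Mbps × 4980 s × 1.10 = 92578.2 Mb
feature film: 23.300 Mbps × 6120 s × 1.10 = 156855.6 Mb
lecture capture: 4.400 Mbps × 6900 s × 1.10 = 33396.0 Mb
Total: 282829.8 Mb = 35353.7 MB.
= 32.93 GiB.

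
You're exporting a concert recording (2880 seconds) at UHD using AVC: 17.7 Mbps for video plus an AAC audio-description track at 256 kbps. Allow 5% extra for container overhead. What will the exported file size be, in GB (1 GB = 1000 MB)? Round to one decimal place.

6.8 GB

Audio: 256 kbps = 0.256 Mbps.
Total bitrate: 17.7 + 0.256 = 17.956 Mbps.
Stream data: 17.956 Mbps × 2880 s = 51713.3 Mb.
With 5% container overhead: ×1.05.
54,299 Mb ÷ 8 = 6,787 MB → 6.787 GB.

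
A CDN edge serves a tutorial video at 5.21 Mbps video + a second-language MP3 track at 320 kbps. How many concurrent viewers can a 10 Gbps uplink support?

1808

Audio: 320 kbps = 0.320 Mbps.
Per-viewer media rate: 5.530 Mbps.
10 Gbps = 10,000 Mbps; 10,000 / 5.530 = 1808.32 → 1808 viewers.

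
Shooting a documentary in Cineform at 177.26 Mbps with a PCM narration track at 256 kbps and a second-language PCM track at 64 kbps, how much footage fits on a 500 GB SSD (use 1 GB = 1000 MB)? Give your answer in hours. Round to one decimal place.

Audio total: 256 + 64 = 320 kbps = 0.320 Mbps.
Total bitrate: 177.26 + 0.320 = 177.580 Mbps.
Capacity: 500 GB = 4,000,000 Mb.
Recording time: 4,000,000 / 177.580 = 22,525 s ≈ 6.26 hours.

6.3 hours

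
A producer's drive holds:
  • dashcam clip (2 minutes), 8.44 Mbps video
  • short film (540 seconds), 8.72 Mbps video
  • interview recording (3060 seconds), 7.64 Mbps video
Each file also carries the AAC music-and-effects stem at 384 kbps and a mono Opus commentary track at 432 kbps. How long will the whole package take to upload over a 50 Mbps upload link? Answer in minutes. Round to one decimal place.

Audio total: 384 + 432 = 816 kbps = 0.816 Mbps.
dashcam clip: 9.256 Mbps × 120 s = 1110.7 Mb
short film: 9.536 Mbps × 540 s = 5149.4 Mb
interview recording: 8.456 Mbps × 3060 s = 25875.4 Mb
Total: 32135.5 Mb = 4016.9 MB.
At 50 Mbps: 32135.5 / 50 = 643 s ≈ 10.7 minutes.

10.7 minutes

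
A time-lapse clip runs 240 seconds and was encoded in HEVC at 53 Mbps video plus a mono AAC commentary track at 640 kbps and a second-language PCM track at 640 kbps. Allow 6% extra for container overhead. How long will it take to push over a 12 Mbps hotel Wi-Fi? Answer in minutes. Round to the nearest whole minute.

Audio total: 640 + 640 = 1280 kbps = 1.280 Mbps.
Total bitrate: 54.280 Mbps.
File: 54.280 Mbps × 240 s = 13027.2 Mb.
With 6% container overhead: ×1.06. → 13808.8 Mb.
At 12 Mbps: 13808.8 / 12 = 1150.7 s ≈ 19.2 minutes.

19 minutes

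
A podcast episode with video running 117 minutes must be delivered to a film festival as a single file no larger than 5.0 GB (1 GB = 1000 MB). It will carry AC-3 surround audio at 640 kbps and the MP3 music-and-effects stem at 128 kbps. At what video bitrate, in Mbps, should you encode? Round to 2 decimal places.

Budget: 5.0 GB = 40000.0 Mb.
117 min = 7020 s
Total bitrate budget: 40000.0 Mb / 7020 s = 5.698 Mbps.
Audio total: 640 + 128 = 768 kbps = 0.768 Mbps.
Video: 5.698 − 0.768 = 4.930 Mbps.

4.93 Mbps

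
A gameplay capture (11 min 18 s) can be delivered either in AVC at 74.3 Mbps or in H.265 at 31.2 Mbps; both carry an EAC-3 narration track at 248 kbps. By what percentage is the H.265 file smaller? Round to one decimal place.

11 min 18 s = 678 s
Audio: 248 kbps = 0.248 Mbps.
AVC: 74.548 Mbps × 678 s = 50543.5 Mb = 5.884 GiB.
H.265: 31.448 Mbps × 678 s = 21321.7 Mb = 2.482 GiB.
Reduction: (1 − 2.482/5.884) × 100 = 57.82%.

57.8%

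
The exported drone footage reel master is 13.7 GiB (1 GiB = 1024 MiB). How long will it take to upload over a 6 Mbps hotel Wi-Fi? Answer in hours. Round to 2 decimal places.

5.45 hours

File: 13.7 GiB = 117682.1 Mb.
At 6 Mbps: 117682.1 / 6 = 19613.7 s ≈ 5.45 hours.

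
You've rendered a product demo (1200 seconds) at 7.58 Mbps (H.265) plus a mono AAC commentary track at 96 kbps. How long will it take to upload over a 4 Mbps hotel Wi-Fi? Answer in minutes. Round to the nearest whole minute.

38 minutes

Audio: 96 kbps = 0.096 Mbps.
Total bitrate: 7.676 Mbps.
File: 7.676 Mbps × 1200 s = 9211.2 Mb.
At 4 Mbps: 9211.2 / 4 = 2302.8 s ≈ 38.4 minutes.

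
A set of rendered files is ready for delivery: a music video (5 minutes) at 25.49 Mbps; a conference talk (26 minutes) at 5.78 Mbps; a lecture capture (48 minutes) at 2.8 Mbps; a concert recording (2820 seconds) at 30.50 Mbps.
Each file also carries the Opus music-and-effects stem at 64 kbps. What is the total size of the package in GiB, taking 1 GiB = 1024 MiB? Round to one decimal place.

Audio: 64 kbps = 0.064 Mbps.
music video: 25.554 Mbps × 300 s = 7666.2 Mb
conference talk: 5.844 Mbps × 1560 s = 9116.6 Mb
lecture capture: 2.864 Mbps × 2880 s = 8248.3 Mb
concert recording: 30.564 Mbps × 2820 s = 86190.5 Mb
Total: 111221.6 Mb = 13902.7 MB.
= 12.95 GiB.

12.9 GiB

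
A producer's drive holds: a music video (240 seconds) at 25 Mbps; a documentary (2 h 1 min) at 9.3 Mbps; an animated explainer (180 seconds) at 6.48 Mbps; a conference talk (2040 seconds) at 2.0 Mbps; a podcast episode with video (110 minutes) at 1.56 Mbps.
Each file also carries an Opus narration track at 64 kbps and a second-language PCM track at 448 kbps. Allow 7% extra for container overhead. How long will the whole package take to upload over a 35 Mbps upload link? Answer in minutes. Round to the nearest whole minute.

50 minutes

Audio total: 64 + 448 = 512 kbps = 0.512 Mbps.
music video: 25.512 Mbps × 240 s × 1.07 = 6551.5 Mb
documentary: 9.812 Mbps × 7260 s × 1.07 = 76221.6 Mb
animated explainer: 6.992 Mbps × 180 s × 1.07 = 1346.7 Mb
conference talk: 2.512 Mbps × 2040 s × 1.07 = 5483.2 Mb
podcast episode with video: 2.072 Mbps × 6600 s × 1.07 = 14632.5 Mb
Total: 104235.4 Mb = 13029.4 MB.
At 35 Mbps: 104235.4 / 35 = 2978 s ≈ 49.6 minutes.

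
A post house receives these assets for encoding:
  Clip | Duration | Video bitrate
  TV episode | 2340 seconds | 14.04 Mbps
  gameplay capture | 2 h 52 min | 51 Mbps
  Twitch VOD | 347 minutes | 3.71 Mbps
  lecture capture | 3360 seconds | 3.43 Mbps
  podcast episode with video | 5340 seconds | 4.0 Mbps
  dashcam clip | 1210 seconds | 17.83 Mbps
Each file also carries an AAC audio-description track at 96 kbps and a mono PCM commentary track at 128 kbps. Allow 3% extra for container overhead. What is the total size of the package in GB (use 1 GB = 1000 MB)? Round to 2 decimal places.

90.20 GB

Audio total: 96 + 128 = 224 kbps = 0.224 Mbps.
TV episode: 14.264 Mbps × 2340 s × 1.03 = 34379.1 Mb
gameplay capture: 51.224 Mbps × 10320 s × 1.03 = 544490.6 Mb
Twitch VOD: 3.934 Mbps × 20820 s × 1.03 = 84363.1 Mb
lecture capture: 3.654 Mbps × 3360 s × 1.03 = 12645.8 Mb
podcast episode with video: 4.224 Mbps × 5340 s × 1.03 = 23232.8 Mb
dashcam clip: 18.054 Mbps × 1210 s × 1.03 = 22500.7 Mb
Total: 721612.1 Mb = 90201.5 MB.
= 90.20 GB.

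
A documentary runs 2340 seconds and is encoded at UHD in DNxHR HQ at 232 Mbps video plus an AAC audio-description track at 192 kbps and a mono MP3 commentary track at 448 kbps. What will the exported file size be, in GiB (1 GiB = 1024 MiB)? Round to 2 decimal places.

63.37 GiB

Audio total: 192 + 448 = 640 kbps = 0.640 Mbps.
Total bitrate: 232 + 0.640 = 232.640 Mbps.
Stream data: 232.640 Mbps × 2340 s = 544377.6 Mb.
544,378 Mb = 68,047,200,000 bytes ÷ 1,073,741,824 = 63.37 GiB.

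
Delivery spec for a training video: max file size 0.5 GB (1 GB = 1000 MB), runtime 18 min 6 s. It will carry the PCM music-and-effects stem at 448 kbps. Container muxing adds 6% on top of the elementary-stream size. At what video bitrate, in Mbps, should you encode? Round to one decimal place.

3.0 Mbps

Budget: 0.5 GB = 4000.0 Mb.
Stream payload after overhead: 4000.0 / 1.06 = 3773.6 Mb.
18 min 6 s = 1086 s
Total bitrate budget: 3773.6 Mb / 1086 s = 3.475 Mbps.
Audio: 448 kbps = 0.448 Mbps.
Video: 3.475 − 0.448 = 3.027 Mbps.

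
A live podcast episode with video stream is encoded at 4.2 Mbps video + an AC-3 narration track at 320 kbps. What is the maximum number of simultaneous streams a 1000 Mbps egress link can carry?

221

Audio: 320 kbps = 0.320 Mbps.
Per-viewer media rate: 4.520 Mbps.
1000 Mbps = 1,000 Mbps; 1,000 / 4.520 = 221.24 → 221 viewers.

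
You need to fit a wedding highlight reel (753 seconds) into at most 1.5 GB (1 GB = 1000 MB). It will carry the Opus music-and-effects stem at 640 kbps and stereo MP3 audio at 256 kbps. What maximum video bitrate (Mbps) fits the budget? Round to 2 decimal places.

15.04 Mbps

Budget: 1.5 GB = 12000.0 Mb.
Total bitrate budget: 12000.0 Mb / 753 s = 15.936 Mbps.
Audio total: 640 + 256 = 896 kbps = 0.896 Mbps.
Video: 15.936 − 0.896 = 15.040 Mbps.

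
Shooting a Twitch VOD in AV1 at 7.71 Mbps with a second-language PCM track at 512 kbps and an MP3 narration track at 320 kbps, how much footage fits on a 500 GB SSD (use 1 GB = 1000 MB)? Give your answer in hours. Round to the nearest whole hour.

Audio total: 512 + 320 = 832 kbps = 0.832 Mbps.
Total bitrate: 7.71 + 0.832 = 8.542 Mbps.
Capacity: 500 GB = 4,000,000 Mb.
Recording time: 4,000,000 / 8.542 = 468,274 s ≈ 130 hours.

130 hours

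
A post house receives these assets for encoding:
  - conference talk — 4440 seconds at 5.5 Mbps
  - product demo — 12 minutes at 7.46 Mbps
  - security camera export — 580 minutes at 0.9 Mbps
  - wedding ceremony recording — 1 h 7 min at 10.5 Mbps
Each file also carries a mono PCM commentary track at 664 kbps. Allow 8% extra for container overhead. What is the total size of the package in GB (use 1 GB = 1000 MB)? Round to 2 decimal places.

Audio: 664 kbps = 0.664 Mbps.
conference talk: 6.164 Mbps × 4440 s × 1.08 = 29557.6 Mb
product demo: 8.124 Mbps × 720 s × 1.08 = 6317.2 Mb
security camera export: 1.564 Mbps × 34800 s × 1.08 = 58781.4 Mb
wedding ceremony recording: 11.164 Mbps × 4020 s × 1.08 = 48469.6 Mb
Total: 143125.8 Mb = 17890.7 MB.
= 17.89 GB.

17.89 GB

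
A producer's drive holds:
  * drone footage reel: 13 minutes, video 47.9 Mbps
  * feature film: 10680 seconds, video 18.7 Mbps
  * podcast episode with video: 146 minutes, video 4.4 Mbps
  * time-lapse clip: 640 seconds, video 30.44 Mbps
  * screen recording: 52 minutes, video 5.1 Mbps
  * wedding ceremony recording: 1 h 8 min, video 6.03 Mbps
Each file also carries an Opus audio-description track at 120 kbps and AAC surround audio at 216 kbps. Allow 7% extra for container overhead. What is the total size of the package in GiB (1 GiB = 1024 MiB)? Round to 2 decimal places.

Audio total: 120 + 216 = 336 kbps = 0.336 Mbps.
drone footage reel: 48.236 Mbps × 780 s × 1.07 = 40257.8 Mb
feature film: 19.036 Mbps × 10680 s × 1.07 = 217535.8 Mb
podcast episode with video: 4.736 Mbps × 8760 s × 1.07 = 44391.5 Mb
time-lapse clip: 30.776 Mbps × 640 s × 1.07 = 21075.4 Mb
screen recording: 5.436 Mbps × 3120 s × 1.07 = 18147.5 Mb
wedding ceremony recording: 6.366 Mbps × 4080 s × 1.07 = 27791.4 Mb
Total: 369199.4 Mb = 46149.9 MB.
= 42.98 GiB.

42.98 GiB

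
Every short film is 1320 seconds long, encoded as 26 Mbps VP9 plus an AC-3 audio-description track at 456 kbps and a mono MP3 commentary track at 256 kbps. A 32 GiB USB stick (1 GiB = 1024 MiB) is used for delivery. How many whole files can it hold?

Audio total: 456 + 256 = 712 kbps = 0.712 Mbps.
Total bitrate: 26.712 Mbps.
Per item: 26.712 Mbps × 1320 s = 35,260 Mb = 4,407 MB.
Capacity: 32 GiB = 274,878 Mb; 7.80 items → 7 complete.

7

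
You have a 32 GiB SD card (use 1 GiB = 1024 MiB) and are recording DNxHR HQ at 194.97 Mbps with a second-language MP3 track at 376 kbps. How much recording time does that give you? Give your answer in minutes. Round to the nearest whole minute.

23 minutes

Audio: 376 kbps = 0.376 Mbps.
Total bitrate: 194.97 + 0.376 = 195.346 Mbps.
Capacity: 32 GiB = 274,878 Mb.
Recording time: 274,878 / 195.346 = 1,407 s ≈ 23.5 minutes.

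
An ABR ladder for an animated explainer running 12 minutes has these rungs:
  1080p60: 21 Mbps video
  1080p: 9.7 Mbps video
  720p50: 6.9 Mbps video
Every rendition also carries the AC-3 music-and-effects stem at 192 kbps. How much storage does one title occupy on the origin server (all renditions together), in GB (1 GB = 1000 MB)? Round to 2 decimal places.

12 min = 720 s
Audio: 192 kbps = 0.192 Mbps.
Sum of rendition bitrates: (21+0.192) + (9.7+0.192) + (6.9+0.192) = 38.176 Mbps.
× 720 s = 27,487 Mb = 3,436 MB = 3.436 GB.

3.44 GB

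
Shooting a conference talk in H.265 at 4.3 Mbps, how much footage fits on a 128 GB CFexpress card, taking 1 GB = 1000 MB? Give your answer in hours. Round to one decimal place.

66.1 hours

Capacity: 128 GB = 1,024,000 Mb.
Recording time: 1,024,000 / 4.300 = 238,140 s ≈ 66.1 hours.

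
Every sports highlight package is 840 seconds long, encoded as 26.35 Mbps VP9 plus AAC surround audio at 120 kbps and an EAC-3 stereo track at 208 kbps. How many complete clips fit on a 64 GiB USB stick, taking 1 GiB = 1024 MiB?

24

Audio total: 120 + 208 = 328 kbps = 0.328 Mbps.
Total bitrate: 26.678 Mbps.
Per item: 26.678 Mbps × 840 s = 22,410 Mb = 2,801 MB.
Capacity: 64 GiB = 549,756 Mb; 24.53 items → 24 complete.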